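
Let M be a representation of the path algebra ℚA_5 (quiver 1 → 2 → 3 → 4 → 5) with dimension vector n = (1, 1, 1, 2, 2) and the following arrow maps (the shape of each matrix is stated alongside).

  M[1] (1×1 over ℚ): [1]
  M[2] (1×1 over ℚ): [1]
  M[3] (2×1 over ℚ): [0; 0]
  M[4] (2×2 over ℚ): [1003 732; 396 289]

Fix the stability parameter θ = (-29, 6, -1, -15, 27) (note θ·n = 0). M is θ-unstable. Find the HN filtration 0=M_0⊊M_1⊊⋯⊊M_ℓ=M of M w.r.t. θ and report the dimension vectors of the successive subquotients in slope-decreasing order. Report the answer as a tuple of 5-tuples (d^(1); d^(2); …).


Barcode: M ≅ I[1,3], I[4,5]^2. HN layers by μ_θ (4 steps, strictly decreasing):
  μ^(1)=27; μ^(2)=5/2; μ^(3)=-15; μ^(4)=-29

((0, 0, 0, 0, 2); (0, 1, 1, 0, 0); (0, 0, 0, 2, 0); (1, 0, 0, 0, 0))


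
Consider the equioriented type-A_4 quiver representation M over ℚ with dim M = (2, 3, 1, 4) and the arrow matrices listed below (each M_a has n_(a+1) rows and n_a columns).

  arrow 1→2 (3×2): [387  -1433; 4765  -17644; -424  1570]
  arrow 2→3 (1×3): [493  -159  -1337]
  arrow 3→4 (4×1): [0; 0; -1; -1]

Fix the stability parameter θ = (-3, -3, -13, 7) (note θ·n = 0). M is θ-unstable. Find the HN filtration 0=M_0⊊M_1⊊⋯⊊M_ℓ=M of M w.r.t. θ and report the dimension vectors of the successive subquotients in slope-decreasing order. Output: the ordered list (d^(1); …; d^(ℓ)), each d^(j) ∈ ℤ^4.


Interval decomposition of M: I[1,2], I[1,4], I[2,2], I[4,4]^3.
HN type (ℓ=3): μ^(1)=7; μ^(2)=-3; μ^(3)=-19/3

((0, 0, 0, 4); (1, 2, 0, 0); (1, 1, 1, 0))


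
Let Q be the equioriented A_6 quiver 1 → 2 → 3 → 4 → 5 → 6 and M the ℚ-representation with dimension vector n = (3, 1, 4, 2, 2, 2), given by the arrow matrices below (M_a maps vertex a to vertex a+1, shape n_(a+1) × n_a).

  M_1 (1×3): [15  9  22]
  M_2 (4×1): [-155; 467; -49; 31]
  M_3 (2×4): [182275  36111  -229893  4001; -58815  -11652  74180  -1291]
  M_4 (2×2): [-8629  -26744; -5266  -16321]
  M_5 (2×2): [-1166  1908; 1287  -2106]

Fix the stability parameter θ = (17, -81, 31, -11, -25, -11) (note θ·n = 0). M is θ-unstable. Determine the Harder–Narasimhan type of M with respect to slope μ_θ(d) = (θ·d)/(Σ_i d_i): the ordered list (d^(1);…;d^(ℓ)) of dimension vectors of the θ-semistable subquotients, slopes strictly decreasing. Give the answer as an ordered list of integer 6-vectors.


Barcode: M ≅ I[1,1]^2, I[1,3], I[3,3], I[3,5], I[3,6], I[6,6]. HN layers by μ_θ (6 steps, strictly decreasing):
  μ^(1)=31; μ^(2)=17; μ^(3)=-5/3; μ^(4)=-4; μ^(5)=-11; μ^(6)=-32

((0, 0, 2, 0, 0, 0); (2, 0, 0, 0, 0, 0); (0, 0, 1, 1, 1, 0); (0, 0, 1, 1, 1, 1); (0, 0, 0, 0, 0, 1); (1, 1, 0, 0, 0, 0))


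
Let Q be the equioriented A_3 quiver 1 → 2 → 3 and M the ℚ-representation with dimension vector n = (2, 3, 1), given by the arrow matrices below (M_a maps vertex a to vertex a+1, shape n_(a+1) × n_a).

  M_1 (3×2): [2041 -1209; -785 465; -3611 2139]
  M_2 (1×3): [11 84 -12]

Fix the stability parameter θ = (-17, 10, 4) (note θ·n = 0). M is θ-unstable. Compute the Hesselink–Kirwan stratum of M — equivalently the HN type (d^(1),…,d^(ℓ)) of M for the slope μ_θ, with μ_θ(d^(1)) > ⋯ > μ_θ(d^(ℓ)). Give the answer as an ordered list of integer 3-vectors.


Barcode: M ≅ I[1,1], I[1,3], I[2,2]^2. HN layers by μ_θ (3 steps, strictly decreasing):
  μ^(1)=10; μ^(2)=7; μ^(3)=-17

((0, 2, 0); (0, 1, 1); (2, 0, 0))


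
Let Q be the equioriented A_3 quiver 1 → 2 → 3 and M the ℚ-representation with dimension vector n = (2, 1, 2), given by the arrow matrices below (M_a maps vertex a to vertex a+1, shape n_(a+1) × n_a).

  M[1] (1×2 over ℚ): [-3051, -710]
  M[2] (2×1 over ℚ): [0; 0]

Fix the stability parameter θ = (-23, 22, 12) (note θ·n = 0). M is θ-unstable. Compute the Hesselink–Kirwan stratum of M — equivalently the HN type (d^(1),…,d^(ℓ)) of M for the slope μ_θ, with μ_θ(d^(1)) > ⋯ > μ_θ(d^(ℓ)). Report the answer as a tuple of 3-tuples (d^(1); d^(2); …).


Via rank(M_{q-1}∘⋯∘M_p): M ≅ I[1,1], I[1,2], I[3,3]^2.
μ_θ-semistable layers: μ^(1)=22; μ^(2)=12; μ^(3)=-23

((0, 1, 0); (0, 0, 2); (2, 0, 0))


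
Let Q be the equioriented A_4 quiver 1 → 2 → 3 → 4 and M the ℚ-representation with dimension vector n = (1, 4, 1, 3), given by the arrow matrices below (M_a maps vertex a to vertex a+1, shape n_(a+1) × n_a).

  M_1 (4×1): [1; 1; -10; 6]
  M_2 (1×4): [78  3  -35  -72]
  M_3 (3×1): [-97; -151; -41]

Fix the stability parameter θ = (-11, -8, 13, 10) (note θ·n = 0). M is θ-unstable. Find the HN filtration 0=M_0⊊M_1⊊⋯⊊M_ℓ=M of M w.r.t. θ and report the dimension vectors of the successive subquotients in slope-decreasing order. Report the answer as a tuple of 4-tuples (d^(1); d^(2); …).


Interval decomposition of M: I[1,4], I[2,2]^3, I[4,4]^2.
HN type (ℓ=4): μ^(1)=23/2; μ^(2)=10; μ^(3)=-8; μ^(4)=-11

((0, 0, 1, 1); (0, 0, 0, 2); (0, 4, 0, 0); (1, 0, 0, 0))


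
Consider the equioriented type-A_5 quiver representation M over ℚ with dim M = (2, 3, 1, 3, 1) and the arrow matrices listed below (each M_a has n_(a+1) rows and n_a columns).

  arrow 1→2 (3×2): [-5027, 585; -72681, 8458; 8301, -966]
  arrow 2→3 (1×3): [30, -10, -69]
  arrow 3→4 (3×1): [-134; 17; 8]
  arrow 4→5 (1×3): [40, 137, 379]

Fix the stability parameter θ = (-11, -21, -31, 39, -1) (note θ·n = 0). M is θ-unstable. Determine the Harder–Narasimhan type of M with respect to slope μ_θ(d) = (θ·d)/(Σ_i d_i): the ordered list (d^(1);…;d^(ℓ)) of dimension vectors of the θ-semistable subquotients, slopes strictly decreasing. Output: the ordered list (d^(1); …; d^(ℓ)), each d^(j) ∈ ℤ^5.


Via rank(M_{q-1}∘⋯∘M_p): M ≅ I[1,2], I[1,5], I[2,2], I[4,4]^2.
μ_θ-semistable layers: μ^(1)=39; μ^(2)=19; μ^(3)=-16; μ^(4)=-21

((0, 0, 0, 2, 0); (0, 0, 0, 1, 1); (1, 1, 0, 0, 0); (1, 2, 1, 0, 0))


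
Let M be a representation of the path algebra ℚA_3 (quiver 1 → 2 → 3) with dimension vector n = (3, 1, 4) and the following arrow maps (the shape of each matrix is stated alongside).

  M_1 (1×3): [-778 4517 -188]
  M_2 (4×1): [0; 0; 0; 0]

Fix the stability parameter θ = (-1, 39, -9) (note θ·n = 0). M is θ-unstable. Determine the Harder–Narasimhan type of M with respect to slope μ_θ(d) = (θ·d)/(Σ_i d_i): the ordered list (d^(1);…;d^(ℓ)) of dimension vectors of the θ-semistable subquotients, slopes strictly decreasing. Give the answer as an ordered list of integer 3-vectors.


Barcode: M ≅ I[1,1]^2, I[1,2], I[3,3]^4. HN layers by μ_θ (3 steps, strictly decreasing):
  μ^(1)=39; μ^(2)=-1; μ^(3)=-9

((0, 1, 0); (3, 0, 0); (0, 0, 4))


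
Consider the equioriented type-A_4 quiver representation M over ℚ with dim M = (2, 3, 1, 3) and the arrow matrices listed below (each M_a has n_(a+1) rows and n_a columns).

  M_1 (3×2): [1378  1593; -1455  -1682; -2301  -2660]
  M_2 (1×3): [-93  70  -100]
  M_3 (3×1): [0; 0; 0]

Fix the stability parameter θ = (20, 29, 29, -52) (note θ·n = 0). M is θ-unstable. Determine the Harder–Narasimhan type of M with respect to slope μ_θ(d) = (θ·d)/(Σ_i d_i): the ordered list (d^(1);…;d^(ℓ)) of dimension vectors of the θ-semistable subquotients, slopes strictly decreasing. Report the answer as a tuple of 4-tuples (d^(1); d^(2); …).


Barcode: M ≅ I[1,2], I[1,3], I[2,2], I[4,4]^3. HN layers by μ_θ (3 steps, strictly decreasing):
  μ^(1)=29; μ^(2)=20; μ^(3)=-52

((0, 3, 1, 0); (2, 0, 0, 0); (0, 0, 0, 3))


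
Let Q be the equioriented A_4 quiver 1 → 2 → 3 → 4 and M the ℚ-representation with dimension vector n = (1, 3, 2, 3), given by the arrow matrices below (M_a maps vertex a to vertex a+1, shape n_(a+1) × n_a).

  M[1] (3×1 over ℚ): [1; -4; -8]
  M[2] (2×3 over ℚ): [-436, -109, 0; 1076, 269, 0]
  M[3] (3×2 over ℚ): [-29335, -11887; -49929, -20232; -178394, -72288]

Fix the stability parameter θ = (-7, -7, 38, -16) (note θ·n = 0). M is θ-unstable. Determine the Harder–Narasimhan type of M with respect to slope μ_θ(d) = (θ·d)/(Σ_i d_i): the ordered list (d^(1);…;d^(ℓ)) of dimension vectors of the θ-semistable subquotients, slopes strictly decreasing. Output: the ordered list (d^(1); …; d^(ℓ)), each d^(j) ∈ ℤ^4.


Interval decomposition of M: I[1,2], I[2,2], I[2,4], I[3,4], I[4,4].
HN type (ℓ=3): μ^(1)=11; μ^(2)=-7; μ^(3)=-16

((0, 0, 2, 2); (1, 3, 0, 0); (0, 0, 0, 1))


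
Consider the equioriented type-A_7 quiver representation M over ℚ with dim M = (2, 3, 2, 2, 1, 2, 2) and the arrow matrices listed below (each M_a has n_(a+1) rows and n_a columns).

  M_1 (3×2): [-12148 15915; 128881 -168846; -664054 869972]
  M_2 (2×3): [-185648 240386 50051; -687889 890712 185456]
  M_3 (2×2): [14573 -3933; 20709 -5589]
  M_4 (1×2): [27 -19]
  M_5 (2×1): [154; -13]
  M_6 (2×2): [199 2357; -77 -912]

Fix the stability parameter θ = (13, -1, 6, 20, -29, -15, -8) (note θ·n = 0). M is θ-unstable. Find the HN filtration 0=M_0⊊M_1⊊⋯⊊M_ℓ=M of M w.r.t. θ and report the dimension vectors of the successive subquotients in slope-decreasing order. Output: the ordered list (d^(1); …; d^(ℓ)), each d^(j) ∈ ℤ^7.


Barcode: M ≅ I[1,2], I[1,4], I[2,3], I[4,7], I[6,7]. HN layers by μ_θ (5 steps, strictly decreasing):
  μ^(1)=20; μ^(2)=6; μ^(3)=-1; μ^(4)=-8; μ^(5)=-15

((0, 0, 0, 1, 0, 0, 0); (2, 2, 2, 0, 0, 0, 0); (0, 1, 0, 0, 0, 0, 0); (0, 0, 0, 1, 1, 1, 2); (0, 0, 0, 0, 0, 1, 0))


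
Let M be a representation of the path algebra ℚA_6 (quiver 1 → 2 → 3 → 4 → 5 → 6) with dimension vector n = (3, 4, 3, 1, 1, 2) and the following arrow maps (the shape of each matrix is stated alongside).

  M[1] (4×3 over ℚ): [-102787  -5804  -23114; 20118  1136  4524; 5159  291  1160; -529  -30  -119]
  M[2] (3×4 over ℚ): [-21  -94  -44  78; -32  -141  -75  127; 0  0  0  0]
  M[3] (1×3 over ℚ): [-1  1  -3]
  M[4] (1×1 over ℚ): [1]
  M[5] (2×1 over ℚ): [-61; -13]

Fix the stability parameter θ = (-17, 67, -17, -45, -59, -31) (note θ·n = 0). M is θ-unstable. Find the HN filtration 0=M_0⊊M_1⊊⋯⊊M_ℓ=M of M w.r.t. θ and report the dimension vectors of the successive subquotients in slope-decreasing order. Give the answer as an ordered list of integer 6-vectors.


Via rank(M_{q-1}∘⋯∘M_p): M ≅ I[1,2], I[1,3], I[1,6], I[2,2], I[3,3], I[6,6].
μ_θ-semistable layers: μ^(1)=67; μ^(2)=25; μ^(3)=-17; μ^(4)=-31

((0, 2, 0, 0, 0, 0); (0, 1, 1, 0, 0, 0); (3, 1, 2, 1, 1, 1); (0, 0, 0, 0, 0, 1))


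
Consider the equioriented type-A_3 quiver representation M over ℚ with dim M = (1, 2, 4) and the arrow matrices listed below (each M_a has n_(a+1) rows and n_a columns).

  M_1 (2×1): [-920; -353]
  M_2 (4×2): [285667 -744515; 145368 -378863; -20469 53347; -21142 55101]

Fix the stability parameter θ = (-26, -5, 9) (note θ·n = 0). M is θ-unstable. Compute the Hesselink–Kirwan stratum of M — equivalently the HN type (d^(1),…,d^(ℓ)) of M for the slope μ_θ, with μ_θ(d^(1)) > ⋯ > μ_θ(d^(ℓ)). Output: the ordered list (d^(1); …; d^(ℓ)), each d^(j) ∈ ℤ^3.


Barcode: M ≅ I[1,3], I[2,3], I[3,3]^2. HN layers by μ_θ (3 steps, strictly decreasing):
  μ^(1)=9; μ^(2)=-5; μ^(3)=-26

((0, 0, 4); (0, 2, 0); (1, 0, 0))


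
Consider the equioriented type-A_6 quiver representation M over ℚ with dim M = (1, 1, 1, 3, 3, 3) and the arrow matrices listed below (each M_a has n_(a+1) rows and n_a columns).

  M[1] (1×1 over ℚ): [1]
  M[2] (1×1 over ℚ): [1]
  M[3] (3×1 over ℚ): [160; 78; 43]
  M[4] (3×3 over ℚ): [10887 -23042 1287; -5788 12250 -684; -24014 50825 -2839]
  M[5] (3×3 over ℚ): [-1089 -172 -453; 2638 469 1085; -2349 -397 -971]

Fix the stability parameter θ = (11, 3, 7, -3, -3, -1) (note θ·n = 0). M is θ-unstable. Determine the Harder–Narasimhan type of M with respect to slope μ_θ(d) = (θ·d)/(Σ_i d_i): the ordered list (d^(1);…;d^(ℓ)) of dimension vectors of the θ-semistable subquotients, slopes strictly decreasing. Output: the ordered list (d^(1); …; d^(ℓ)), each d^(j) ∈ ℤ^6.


Barcode: M ≅ I[1,6], I[4,6]^2. HN layers by μ_θ (3 steps, strictly decreasing):
  μ^(1)=7/3; μ^(2)=-1; μ^(3)=-3

((1, 1, 1, 1, 1, 1); (0, 0, 0, 0, 0, 2); (0, 0, 0, 2, 2, 0))


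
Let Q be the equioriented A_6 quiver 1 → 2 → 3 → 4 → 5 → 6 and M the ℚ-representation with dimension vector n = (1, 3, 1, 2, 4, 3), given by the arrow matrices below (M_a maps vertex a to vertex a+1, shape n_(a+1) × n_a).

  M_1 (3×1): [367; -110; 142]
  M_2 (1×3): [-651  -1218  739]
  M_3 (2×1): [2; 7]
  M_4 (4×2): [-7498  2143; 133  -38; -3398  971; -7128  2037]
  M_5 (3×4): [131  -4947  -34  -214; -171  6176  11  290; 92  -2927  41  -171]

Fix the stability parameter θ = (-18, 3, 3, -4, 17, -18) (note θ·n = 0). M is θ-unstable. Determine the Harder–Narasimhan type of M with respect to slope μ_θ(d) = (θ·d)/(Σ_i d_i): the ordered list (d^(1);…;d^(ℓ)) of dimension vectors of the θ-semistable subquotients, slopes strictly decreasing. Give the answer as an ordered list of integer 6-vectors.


Interval decomposition of M: I[1,6], I[2,2]^2, I[4,6], I[5,5], I[5,6].
HN type (ℓ=6): μ^(1)=17; μ^(2)=3; μ^(3)=1/5; μ^(4)=-1/2; μ^(5)=-4; μ^(6)=-18

((0, 0, 0, 0, 1, 0); (0, 2, 0, 0, 0, 0); (0, 1, 1, 1, 1, 1); (0, 0, 0, 0, 2, 2); (0, 0, 0, 1, 0, 0); (1, 0, 0, 0, 0, 0))


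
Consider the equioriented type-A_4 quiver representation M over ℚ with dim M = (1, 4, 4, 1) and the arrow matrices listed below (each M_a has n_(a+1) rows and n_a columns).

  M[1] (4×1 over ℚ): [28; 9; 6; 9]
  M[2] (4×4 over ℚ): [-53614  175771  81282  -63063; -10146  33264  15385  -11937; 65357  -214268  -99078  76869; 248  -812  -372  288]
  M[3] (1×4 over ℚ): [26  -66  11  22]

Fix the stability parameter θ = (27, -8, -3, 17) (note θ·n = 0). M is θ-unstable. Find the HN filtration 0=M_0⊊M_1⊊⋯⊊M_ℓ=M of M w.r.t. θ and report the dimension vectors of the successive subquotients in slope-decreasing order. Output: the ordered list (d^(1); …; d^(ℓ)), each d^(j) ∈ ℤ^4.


Via rank(M_{q-1}∘⋯∘M_p): M ≅ I[1,4], I[2,2], I[2,3]^2, I[3,3].
μ_θ-semistable layers: μ^(1)=17; μ^(2)=16/3; μ^(3)=-3; μ^(4)=-8

((0, 0, 0, 1); (1, 1, 1, 0); (0, 0, 3, 0); (0, 3, 0, 0))


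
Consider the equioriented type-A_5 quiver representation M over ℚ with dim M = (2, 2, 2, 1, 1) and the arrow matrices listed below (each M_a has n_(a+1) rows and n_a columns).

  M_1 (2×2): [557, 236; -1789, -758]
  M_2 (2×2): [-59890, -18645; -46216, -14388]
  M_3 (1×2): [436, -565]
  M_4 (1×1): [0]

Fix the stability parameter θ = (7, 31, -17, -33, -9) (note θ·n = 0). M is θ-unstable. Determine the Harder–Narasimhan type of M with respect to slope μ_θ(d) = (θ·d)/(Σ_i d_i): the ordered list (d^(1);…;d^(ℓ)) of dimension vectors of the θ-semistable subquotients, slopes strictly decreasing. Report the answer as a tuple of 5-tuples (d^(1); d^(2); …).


Interval decomposition of M: I[1,2], I[1,3], I[3,4], I[5,5].
HN type (ℓ=4): μ^(1)=31; μ^(2)=7; μ^(3)=-9; μ^(4)=-25

((0, 1, 0, 0, 0); (2, 1, 1, 0, 0); (0, 0, 0, 0, 1); (0, 0, 1, 1, 0))


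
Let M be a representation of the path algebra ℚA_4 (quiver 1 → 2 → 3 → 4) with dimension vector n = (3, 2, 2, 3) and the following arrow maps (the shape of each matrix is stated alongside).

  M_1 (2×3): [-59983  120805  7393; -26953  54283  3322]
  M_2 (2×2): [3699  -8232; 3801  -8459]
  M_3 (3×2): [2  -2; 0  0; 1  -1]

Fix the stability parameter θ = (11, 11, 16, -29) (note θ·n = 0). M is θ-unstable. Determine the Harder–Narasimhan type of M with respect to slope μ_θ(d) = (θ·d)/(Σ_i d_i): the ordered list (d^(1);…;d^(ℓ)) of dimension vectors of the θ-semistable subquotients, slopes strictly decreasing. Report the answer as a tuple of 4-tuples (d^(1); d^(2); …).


Barcode: M ≅ I[1,1], I[1,3], I[1,4], I[4,4]^2. HN layers by μ_θ (4 steps, strictly decreasing):
  μ^(1)=16; μ^(2)=11; μ^(3)=9/4; μ^(4)=-29

((0, 0, 1, 0); (2, 1, 0, 0); (1, 1, 1, 1); (0, 0, 0, 2))


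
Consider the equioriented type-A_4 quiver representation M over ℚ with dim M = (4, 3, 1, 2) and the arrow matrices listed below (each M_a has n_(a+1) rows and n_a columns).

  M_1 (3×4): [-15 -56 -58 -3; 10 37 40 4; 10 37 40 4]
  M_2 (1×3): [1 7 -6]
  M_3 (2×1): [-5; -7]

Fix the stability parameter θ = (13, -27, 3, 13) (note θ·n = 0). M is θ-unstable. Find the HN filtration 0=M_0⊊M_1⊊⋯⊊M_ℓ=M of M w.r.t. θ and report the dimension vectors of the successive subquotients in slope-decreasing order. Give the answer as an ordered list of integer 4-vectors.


Via rank(M_{q-1}∘⋯∘M_p): M ≅ I[1,1]^2, I[1,2], I[1,4], I[2,2], I[4,4].
μ_θ-semistable layers: μ^(1)=13; μ^(2)=3; μ^(3)=-7; μ^(4)=-27

((2, 0, 0, 2); (0, 0, 1, 0); (2, 2, 0, 0); (0, 1, 0, 0))


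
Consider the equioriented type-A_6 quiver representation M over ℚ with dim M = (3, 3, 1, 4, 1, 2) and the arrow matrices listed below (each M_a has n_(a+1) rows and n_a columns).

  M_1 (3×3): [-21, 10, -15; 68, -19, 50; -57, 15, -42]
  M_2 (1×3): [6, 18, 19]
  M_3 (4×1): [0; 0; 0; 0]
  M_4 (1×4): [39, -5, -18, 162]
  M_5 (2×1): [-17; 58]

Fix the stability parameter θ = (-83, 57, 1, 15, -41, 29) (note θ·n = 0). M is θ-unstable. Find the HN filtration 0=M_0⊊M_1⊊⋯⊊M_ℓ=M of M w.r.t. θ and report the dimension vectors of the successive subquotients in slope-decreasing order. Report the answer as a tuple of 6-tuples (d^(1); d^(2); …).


Via rank(M_{q-1}∘⋯∘M_p): M ≅ I[1,2]^2, I[1,3], I[4,4]^3, I[4,6], I[6,6].
μ_θ-semistable layers: μ^(1)=57; μ^(2)=29; μ^(3)=15; μ^(4)=-13; μ^(5)=-83

((0, 2, 0, 0, 0, 0); (0, 1, 1, 0, 0, 2); (0, 0, 0, 3, 0, 0); (0, 0, 0, 1, 1, 0); (3, 0, 0, 0, 0, 0))


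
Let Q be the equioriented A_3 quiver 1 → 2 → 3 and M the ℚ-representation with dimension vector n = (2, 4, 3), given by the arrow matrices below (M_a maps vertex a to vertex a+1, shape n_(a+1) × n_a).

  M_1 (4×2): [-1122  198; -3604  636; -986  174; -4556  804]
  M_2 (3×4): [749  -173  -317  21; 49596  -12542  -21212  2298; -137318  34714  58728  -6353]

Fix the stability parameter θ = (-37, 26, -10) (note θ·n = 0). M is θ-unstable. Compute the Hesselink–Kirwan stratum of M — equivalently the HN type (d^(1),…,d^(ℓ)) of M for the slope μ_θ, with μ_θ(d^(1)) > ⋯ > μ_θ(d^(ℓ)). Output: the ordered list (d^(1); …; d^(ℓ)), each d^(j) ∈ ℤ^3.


Barcode: M ≅ I[1,1], I[1,2], I[2,3]^3. HN layers by μ_θ (3 steps, strictly decreasing):
  μ^(1)=26; μ^(2)=8; μ^(3)=-37

((0, 1, 0); (0, 3, 3); (2, 0, 0))


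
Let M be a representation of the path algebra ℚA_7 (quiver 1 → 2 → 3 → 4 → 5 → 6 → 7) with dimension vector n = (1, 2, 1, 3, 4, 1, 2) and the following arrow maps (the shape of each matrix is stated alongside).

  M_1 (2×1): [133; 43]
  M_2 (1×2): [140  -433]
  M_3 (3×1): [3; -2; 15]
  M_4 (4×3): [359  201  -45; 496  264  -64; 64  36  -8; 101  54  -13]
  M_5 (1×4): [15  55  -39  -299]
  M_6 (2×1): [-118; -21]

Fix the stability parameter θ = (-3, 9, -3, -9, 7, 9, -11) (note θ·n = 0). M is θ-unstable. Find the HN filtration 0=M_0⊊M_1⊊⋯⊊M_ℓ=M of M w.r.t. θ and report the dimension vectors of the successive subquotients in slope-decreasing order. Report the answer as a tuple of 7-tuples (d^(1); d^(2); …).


Via rank(M_{q-1}∘⋯∘M_p): M ≅ I[1,4], I[2,2], I[4,5], I[4,7], I[5,5]^2, I[7,7].
μ_θ-semistable layers: μ^(1)=9; μ^(2)=7; μ^(3)=5/3; μ^(4)=-1; μ^(5)=-3; μ^(6)=-9; μ^(7)=-11

((0, 1, 0, 0, 0, 0, 0); (0, 0, 0, 0, 3, 0, 0); (0, 0, 0, 0, 1, 1, 1); (0, 1, 1, 1, 0, 0, 0); (1, 0, 0, 0, 0, 0, 0); (0, 0, 0, 2, 0, 0, 0); (0, 0, 0, 0, 0, 0, 1))


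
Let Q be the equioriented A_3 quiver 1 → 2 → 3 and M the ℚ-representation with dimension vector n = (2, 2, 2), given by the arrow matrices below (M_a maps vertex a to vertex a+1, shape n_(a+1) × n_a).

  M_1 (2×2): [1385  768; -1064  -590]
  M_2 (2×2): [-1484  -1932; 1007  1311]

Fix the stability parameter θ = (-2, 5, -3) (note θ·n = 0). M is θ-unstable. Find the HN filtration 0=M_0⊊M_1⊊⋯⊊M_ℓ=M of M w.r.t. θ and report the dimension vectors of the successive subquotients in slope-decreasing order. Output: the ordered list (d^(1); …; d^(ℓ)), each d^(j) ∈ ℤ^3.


Via rank(M_{q-1}∘⋯∘M_p): M ≅ I[1,2], I[1,3], I[3,3].
μ_θ-semistable layers: μ^(1)=5; μ^(2)=1; μ^(3)=-2; μ^(4)=-3

((0, 1, 0); (0, 1, 1); (2, 0, 0); (0, 0, 1))


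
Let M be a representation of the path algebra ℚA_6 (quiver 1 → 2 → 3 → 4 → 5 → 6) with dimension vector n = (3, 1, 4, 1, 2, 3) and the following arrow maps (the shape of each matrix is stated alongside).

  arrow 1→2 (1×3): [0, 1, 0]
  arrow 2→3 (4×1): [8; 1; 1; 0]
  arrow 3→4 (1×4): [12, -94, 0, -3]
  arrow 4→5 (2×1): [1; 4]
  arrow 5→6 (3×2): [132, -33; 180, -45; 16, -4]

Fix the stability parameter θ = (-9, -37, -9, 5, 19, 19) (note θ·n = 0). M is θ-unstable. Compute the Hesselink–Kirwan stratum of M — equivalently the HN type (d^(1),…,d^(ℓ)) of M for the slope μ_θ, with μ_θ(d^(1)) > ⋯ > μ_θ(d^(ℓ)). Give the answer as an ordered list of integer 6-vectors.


Via rank(M_{q-1}∘⋯∘M_p): M ≅ I[1,1]^2, I[1,5], I[3,3]^3, I[5,6], I[6,6]^2.
μ_θ-semistable layers: μ^(1)=19; μ^(2)=5; μ^(3)=-9; μ^(4)=-23

((0, 0, 0, 0, 2, 3); (0, 0, 0, 1, 0, 0); (2, 0, 4, 0, 0, 0); (1, 1, 0, 0, 0, 0))


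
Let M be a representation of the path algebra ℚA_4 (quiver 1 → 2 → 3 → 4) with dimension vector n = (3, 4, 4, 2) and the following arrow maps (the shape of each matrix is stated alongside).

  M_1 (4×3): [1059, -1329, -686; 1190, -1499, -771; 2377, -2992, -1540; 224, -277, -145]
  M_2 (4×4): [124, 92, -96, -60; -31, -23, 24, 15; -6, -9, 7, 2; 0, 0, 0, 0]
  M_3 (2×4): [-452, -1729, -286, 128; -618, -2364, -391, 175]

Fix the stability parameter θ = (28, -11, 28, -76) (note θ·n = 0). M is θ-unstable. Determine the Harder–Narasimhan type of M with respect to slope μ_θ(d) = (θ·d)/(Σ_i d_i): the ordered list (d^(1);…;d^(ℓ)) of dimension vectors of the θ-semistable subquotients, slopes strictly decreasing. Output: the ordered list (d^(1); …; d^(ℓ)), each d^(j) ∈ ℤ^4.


Interval decomposition of M: I[1,2], I[1,4]^2, I[2,2], I[3,3]^2.
HN type (ℓ=4): μ^(1)=28; μ^(2)=17/2; μ^(3)=-31/4; μ^(4)=-11

((0, 0, 2, 0); (1, 1, 0, 0); (2, 2, 2, 2); (0, 1, 0, 0))


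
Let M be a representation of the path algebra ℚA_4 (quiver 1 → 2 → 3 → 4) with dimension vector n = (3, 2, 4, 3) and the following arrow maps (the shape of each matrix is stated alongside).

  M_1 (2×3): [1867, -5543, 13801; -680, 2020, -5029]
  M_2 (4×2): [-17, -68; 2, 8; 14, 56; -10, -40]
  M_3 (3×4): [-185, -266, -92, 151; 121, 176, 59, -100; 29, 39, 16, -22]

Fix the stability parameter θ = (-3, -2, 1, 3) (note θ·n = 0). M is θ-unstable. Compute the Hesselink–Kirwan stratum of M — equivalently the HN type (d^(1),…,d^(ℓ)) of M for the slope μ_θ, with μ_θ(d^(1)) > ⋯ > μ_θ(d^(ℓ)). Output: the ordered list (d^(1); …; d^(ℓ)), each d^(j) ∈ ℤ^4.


Interval decomposition of M: I[1,1], I[1,2], I[1,4], I[3,3], I[3,4]^2.
HN type (ℓ=4): μ^(1)=3; μ^(2)=1; μ^(3)=-2; μ^(4)=-3

((0, 0, 0, 3); (0, 0, 4, 0); (0, 2, 0, 0); (3, 0, 0, 0))


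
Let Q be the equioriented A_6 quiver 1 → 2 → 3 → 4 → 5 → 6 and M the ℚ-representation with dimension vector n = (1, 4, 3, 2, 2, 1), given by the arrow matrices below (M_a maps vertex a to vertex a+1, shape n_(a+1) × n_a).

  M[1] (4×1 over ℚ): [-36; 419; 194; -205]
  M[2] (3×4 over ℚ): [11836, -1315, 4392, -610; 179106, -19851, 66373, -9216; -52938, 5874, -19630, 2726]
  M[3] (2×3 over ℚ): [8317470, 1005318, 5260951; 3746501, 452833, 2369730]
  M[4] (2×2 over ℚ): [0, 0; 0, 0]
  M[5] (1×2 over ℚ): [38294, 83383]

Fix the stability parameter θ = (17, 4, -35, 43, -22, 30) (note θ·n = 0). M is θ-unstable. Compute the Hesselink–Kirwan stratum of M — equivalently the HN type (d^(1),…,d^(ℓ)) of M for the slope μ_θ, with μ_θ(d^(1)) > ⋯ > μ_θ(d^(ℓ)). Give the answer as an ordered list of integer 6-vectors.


Via rank(M_{q-1}∘⋯∘M_p): M ≅ I[1,4], I[2,2], I[2,3], I[2,4], I[5,5], I[5,6].
μ_θ-semistable layers: μ^(1)=43; μ^(2)=30; μ^(3)=4; μ^(4)=-14/3; μ^(5)=-31/2; μ^(6)=-22

((0, 0, 0, 2, 0, 0); (0, 0, 0, 0, 0, 1); (0, 1, 0, 0, 0, 0); (1, 1, 1, 0, 0, 0); (0, 2, 2, 0, 0, 0); (0, 0, 0, 0, 2, 0))


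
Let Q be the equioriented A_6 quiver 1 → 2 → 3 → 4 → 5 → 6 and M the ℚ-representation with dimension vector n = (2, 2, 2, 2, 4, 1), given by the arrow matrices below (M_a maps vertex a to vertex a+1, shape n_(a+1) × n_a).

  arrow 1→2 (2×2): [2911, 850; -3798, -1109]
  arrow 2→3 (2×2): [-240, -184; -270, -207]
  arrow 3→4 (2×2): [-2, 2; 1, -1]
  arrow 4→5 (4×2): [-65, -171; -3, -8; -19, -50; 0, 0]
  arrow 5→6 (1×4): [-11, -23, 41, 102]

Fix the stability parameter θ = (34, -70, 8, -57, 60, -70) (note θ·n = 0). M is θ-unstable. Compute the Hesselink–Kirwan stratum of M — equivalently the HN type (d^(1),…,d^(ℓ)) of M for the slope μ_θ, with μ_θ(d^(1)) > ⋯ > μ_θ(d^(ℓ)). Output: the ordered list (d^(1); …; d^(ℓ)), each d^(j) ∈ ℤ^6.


Via rank(M_{q-1}∘⋯∘M_p): M ≅ I[1,2], I[1,6], I[3,3], I[4,5], I[5,5]^2.
μ_θ-semistable layers: μ^(1)=60; μ^(2)=8; μ^(3)=-5; μ^(4)=-18; μ^(5)=-85/4; μ^(6)=-57

((0, 0, 0, 0, 3, 0); (0, 0, 1, 0, 0, 0); (0, 0, 0, 0, 1, 1); (1, 1, 0, 0, 0, 0); (1, 1, 1, 1, 0, 0); (0, 0, 0, 1, 0, 0))


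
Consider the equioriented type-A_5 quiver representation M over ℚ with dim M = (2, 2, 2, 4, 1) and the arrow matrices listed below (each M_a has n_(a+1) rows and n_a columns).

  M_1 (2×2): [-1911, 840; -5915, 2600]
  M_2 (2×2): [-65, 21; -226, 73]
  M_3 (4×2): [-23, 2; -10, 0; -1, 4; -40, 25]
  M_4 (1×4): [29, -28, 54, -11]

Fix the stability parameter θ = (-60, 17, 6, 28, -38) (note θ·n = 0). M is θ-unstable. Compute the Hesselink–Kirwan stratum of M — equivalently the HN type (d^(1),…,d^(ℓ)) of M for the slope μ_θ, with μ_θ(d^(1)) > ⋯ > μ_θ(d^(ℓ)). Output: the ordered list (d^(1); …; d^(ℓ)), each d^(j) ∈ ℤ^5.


Via rank(M_{q-1}∘⋯∘M_p): M ≅ I[1,1], I[1,5], I[2,4], I[4,4]^2.
μ_θ-semistable layers: μ^(1)=28; μ^(2)=23/2; μ^(3)=13/4; μ^(4)=-60

((0, 0, 0, 3, 0); (0, 1, 1, 0, 0); (0, 1, 1, 1, 1); (2, 0, 0, 0, 0))


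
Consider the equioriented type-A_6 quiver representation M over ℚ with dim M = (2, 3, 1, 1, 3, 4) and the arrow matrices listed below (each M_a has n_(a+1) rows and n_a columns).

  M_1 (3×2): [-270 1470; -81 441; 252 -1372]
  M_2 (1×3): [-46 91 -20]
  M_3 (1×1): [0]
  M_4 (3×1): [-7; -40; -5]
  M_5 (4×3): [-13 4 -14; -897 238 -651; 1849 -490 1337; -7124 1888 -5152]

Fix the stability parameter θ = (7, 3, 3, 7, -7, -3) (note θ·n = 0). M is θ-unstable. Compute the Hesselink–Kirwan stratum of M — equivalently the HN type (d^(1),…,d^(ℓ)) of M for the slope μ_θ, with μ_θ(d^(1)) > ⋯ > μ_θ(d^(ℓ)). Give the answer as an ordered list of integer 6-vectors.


Barcode: M ≅ I[1,1], I[1,3], I[2,2]^2, I[4,6], I[5,5], I[5,6], I[6,6]^2. HN layers by μ_θ (6 steps, strictly decreasing):
  μ^(1)=7; μ^(2)=13/3; μ^(3)=3; μ^(4)=-1; μ^(5)=-3; μ^(6)=-7

((1, 0, 0, 0, 0, 0); (1, 1, 1, 0, 0, 0); (0, 2, 0, 0, 0, 0); (0, 0, 0, 1, 1, 1); (0, 0, 0, 0, 0, 3); (0, 0, 0, 0, 2, 0))


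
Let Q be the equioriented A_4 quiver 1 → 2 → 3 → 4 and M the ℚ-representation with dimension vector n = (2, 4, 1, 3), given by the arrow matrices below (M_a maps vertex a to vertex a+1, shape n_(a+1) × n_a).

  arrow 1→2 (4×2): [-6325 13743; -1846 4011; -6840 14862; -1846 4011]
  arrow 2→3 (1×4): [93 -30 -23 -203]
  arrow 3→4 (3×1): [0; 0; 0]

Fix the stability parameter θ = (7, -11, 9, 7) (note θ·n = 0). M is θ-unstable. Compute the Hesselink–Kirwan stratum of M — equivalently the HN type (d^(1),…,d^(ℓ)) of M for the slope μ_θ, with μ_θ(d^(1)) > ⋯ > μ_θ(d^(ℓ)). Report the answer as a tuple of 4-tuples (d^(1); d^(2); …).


Barcode: M ≅ I[1,2], I[1,3], I[2,2]^2, I[4,4]^3. HN layers by μ_θ (4 steps, strictly decreasing):
  μ^(1)=9; μ^(2)=7; μ^(3)=-2; μ^(4)=-11

((0, 0, 1, 0); (0, 0, 0, 3); (2, 2, 0, 0); (0, 2, 0, 0))


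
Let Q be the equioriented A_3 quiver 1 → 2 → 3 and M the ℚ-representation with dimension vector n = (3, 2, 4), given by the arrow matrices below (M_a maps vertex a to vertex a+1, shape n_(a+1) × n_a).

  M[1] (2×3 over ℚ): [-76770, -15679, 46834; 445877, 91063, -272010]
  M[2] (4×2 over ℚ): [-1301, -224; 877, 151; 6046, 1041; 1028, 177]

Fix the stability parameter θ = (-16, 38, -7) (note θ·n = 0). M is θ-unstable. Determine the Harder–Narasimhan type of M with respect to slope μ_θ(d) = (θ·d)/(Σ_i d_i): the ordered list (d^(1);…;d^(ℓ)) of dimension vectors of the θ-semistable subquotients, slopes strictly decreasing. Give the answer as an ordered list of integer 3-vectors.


Via rank(M_{q-1}∘⋯∘M_p): M ≅ I[1,1], I[1,3]^2, I[3,3]^2.
μ_θ-semistable layers: μ^(1)=31/2; μ^(2)=-7; μ^(3)=-16

((0, 2, 2); (0, 0, 2); (3, 0, 0))


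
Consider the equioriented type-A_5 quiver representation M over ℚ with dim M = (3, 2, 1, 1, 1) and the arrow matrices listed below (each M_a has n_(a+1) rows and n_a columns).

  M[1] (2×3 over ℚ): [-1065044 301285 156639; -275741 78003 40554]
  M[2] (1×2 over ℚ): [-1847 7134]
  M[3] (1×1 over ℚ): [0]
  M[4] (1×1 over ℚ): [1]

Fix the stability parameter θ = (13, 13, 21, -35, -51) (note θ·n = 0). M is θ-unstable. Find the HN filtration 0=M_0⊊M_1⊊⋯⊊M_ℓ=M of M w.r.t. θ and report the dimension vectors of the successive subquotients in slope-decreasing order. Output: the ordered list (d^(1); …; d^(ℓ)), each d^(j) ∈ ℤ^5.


Interval decomposition of M: I[1,1], I[1,2], I[1,3], I[4,5].
HN type (ℓ=3): μ^(1)=21; μ^(2)=13; μ^(3)=-43

((0, 0, 1, 0, 0); (3, 2, 0, 0, 0); (0, 0, 0, 1, 1))


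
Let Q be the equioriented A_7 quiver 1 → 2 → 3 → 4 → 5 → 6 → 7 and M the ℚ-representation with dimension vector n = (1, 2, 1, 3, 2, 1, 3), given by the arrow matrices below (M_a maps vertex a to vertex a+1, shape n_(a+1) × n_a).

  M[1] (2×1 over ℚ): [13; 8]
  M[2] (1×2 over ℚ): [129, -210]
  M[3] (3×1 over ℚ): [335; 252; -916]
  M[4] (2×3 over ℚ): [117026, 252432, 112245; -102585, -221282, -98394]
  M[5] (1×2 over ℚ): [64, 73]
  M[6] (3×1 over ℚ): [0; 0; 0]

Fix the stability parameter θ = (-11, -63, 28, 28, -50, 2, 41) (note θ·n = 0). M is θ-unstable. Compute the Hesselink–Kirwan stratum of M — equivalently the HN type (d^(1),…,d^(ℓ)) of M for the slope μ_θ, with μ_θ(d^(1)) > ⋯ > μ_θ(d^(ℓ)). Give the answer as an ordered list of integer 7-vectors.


Barcode: M ≅ I[1,6], I[2,2], I[4,4], I[4,5], I[7,7]^3. HN layers by μ_θ (6 steps, strictly decreasing):
  μ^(1)=41; μ^(2)=28; μ^(3)=2; μ^(4)=-11; μ^(5)=-37; μ^(6)=-63

((0, 0, 0, 0, 0, 0, 3); (0, 0, 0, 1, 0, 0, 0); (0, 0, 1, 1, 1, 1, 0); (0, 0, 0, 1, 1, 0, 0); (1, 1, 0, 0, 0, 0, 0); (0, 1, 0, 0, 0, 0, 0))


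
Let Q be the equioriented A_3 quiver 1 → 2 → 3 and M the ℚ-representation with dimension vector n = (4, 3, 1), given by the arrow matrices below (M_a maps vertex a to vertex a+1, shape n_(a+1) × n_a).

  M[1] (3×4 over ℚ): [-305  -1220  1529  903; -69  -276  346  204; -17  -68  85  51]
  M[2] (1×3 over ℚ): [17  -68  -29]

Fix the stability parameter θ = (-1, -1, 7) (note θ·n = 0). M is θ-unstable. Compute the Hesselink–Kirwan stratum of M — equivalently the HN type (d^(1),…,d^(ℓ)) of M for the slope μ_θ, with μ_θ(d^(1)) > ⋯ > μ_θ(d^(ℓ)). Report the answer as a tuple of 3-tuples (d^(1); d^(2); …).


Interval decomposition of M: I[1,1]^2, I[1,2]^2, I[2,3].
HN type (ℓ=2): μ^(1)=7; μ^(2)=-1

((0, 0, 1); (4, 3, 0))


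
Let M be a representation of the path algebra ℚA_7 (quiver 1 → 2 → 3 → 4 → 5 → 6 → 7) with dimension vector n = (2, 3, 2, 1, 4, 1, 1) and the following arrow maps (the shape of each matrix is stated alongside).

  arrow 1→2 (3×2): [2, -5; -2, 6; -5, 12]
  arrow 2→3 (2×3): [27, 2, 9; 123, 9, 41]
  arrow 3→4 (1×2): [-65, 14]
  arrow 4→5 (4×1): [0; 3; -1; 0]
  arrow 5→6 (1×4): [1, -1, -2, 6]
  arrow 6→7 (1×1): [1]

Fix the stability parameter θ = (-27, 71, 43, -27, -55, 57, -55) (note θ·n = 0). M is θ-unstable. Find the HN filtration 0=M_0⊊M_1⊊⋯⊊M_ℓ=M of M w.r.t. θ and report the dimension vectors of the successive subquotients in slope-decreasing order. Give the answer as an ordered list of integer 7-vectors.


Via rank(M_{q-1}∘⋯∘M_p): M ≅ I[1,2], I[1,7], I[2,3], I[5,5]^3.
μ_θ-semistable layers: μ^(1)=71; μ^(2)=57; μ^(3)=17/3; μ^(4)=-27; μ^(5)=-55

((0, 1, 0, 0, 0, 0, 0); (0, 1, 1, 0, 0, 0, 0); (0, 1, 1, 1, 1, 1, 1); (2, 0, 0, 0, 0, 0, 0); (0, 0, 0, 0, 3, 0, 0))


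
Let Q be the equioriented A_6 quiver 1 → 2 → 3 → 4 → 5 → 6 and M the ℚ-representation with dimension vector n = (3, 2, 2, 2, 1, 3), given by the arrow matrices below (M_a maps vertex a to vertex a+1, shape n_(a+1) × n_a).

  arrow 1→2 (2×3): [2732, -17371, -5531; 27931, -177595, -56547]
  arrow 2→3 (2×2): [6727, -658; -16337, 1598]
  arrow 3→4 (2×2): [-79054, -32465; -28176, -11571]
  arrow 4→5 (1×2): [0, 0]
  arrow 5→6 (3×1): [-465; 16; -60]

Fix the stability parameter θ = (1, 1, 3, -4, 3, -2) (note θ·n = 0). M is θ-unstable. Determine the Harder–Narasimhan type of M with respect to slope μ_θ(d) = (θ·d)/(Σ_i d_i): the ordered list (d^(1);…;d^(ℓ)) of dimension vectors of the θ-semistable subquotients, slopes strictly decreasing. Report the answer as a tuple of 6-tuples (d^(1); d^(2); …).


Via rank(M_{q-1}∘⋯∘M_p): M ≅ I[1,1], I[1,2], I[1,4], I[3,4], I[5,6], I[6,6]^2.
μ_θ-semistable layers: μ^(1)=1; μ^(2)=1/2; μ^(3)=1/4; μ^(4)=-1/2; μ^(5)=-2

((2, 1, 0, 0, 0, 0); (0, 0, 0, 0, 1, 1); (1, 1, 1, 1, 0, 0); (0, 0, 1, 1, 0, 0); (0, 0, 0, 0, 0, 2))


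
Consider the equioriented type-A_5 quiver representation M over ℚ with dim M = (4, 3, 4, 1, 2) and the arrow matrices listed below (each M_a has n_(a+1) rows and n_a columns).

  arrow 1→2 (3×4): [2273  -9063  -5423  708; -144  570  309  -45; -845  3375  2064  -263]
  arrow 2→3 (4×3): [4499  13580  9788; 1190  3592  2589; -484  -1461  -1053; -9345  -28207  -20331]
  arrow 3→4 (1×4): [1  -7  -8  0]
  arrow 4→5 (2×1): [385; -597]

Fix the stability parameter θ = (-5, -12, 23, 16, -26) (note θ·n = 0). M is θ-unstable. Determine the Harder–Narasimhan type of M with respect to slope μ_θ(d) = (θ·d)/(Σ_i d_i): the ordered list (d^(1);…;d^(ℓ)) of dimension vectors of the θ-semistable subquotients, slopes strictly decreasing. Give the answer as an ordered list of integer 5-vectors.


Via rank(M_{q-1}∘⋯∘M_p): M ≅ I[1,1], I[1,3]^2, I[1,5], I[3,3], I[5,5].
μ_θ-semistable layers: μ^(1)=23; μ^(2)=13/3; μ^(3)=-5; μ^(4)=-17/2; μ^(5)=-26

((0, 0, 3, 0, 0); (0, 0, 1, 1, 1); (1, 0, 0, 0, 0); (3, 3, 0, 0, 0); (0, 0, 0, 0, 1))


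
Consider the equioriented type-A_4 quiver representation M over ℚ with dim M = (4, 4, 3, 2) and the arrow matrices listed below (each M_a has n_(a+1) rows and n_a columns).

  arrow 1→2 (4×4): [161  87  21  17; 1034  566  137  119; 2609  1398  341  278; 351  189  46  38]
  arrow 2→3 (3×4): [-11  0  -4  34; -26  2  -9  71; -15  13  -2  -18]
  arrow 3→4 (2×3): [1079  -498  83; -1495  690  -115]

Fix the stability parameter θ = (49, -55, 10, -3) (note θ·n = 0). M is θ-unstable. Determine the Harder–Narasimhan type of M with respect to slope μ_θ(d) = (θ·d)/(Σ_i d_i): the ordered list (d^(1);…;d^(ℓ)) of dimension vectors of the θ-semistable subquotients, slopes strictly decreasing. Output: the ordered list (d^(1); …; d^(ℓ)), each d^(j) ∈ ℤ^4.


Via rank(M_{q-1}∘⋯∘M_p): M ≅ I[1,2], I[1,3]^2, I[1,4], I[4,4].
μ_θ-semistable layers: μ^(1)=10; μ^(2)=7/2; μ^(3)=-3

((0, 0, 2, 0); (0, 0, 1, 1); (4, 4, 0, 1))


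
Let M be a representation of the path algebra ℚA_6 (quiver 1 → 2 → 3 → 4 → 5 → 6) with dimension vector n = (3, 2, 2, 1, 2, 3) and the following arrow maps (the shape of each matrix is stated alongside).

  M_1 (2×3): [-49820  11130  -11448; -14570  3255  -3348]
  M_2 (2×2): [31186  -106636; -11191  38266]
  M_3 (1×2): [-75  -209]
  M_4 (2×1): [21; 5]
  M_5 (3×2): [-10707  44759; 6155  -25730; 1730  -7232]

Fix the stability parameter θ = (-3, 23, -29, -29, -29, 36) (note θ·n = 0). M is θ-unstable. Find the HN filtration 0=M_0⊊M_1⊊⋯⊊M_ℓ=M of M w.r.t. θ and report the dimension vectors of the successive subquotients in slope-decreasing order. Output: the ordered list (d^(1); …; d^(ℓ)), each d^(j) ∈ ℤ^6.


Barcode: M ≅ I[1,1]^2, I[1,2], I[2,6], I[3,3], I[5,6], I[6,6]. HN layers by μ_θ (5 steps, strictly decreasing):
  μ^(1)=36; μ^(2)=23; μ^(3)=-3; μ^(4)=-16; μ^(5)=-29

((0, 0, 0, 0, 0, 3); (0, 1, 0, 0, 0, 0); (3, 0, 0, 0, 0, 0); (0, 1, 1, 1, 1, 0); (0, 0, 1, 0, 1, 0))


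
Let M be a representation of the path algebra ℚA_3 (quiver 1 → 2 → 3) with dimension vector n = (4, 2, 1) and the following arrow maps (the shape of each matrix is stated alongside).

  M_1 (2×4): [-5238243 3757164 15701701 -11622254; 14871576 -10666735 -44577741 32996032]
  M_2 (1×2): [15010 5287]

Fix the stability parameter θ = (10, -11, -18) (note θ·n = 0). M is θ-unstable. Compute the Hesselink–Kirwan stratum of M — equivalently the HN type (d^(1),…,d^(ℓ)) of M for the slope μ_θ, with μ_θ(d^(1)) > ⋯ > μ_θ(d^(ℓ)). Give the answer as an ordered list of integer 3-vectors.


Barcode: M ≅ I[1,1]^2, I[1,2], I[1,3]. HN layers by μ_θ (3 steps, strictly decreasing):
  μ^(1)=10; μ^(2)=-1/2; μ^(3)=-19/3

((2, 0, 0); (1, 1, 0); (1, 1, 1))


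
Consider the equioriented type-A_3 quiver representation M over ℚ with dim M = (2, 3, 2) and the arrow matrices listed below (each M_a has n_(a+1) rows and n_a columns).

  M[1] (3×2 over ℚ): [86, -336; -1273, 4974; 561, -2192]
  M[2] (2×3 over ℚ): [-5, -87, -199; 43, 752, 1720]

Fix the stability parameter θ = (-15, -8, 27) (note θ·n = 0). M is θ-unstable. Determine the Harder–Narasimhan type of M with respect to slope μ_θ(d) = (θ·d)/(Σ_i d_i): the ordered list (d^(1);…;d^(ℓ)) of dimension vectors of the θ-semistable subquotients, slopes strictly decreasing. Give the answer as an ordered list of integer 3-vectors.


Barcode: M ≅ I[1,3]^2, I[2,2]. HN layers by μ_θ (3 steps, strictly decreasing):
  μ^(1)=27; μ^(2)=-8; μ^(3)=-15

((0, 0, 2); (0, 3, 0); (2, 0, 0))


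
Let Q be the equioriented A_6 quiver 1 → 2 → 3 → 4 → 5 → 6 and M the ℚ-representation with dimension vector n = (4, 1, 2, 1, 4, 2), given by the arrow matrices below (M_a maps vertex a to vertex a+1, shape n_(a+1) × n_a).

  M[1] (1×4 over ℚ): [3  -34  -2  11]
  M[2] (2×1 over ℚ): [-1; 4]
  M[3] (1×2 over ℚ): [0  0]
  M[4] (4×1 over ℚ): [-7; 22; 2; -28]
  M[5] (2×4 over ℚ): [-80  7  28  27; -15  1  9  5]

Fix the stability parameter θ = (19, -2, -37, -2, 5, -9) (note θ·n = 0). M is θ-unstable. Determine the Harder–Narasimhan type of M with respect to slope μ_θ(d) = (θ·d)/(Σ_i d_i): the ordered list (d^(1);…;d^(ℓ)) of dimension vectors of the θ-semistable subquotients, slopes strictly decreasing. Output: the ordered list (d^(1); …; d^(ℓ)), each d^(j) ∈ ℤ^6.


Barcode: M ≅ I[1,1]^3, I[1,3], I[3,3], I[4,6], I[5,5]^2, I[5,6]. HN layers by μ_θ (5 steps, strictly decreasing):
  μ^(1)=19; μ^(2)=5; μ^(3)=-2; μ^(4)=-20/3; μ^(5)=-37

((3, 0, 0, 0, 0, 0); (0, 0, 0, 0, 2, 0); (0, 0, 0, 1, 2, 2); (1, 1, 1, 0, 0, 0); (0, 0, 1, 0, 0, 0))


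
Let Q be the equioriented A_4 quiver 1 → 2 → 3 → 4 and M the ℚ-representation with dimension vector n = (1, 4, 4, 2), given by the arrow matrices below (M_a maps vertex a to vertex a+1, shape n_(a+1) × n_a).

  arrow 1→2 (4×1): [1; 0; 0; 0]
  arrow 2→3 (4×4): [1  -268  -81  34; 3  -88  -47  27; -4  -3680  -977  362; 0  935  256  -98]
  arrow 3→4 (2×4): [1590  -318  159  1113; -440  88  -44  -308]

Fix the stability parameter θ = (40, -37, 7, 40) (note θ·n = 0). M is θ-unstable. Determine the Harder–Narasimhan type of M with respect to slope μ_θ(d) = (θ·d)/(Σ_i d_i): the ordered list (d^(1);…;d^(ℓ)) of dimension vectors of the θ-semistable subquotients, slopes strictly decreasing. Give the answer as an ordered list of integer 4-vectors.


Barcode: M ≅ I[1,3], I[2,3]^2, I[2,4], I[4,4]. HN layers by μ_θ (4 steps, strictly decreasing):
  μ^(1)=40; μ^(2)=7; μ^(3)=3/2; μ^(4)=-37

((0, 0, 0, 2); (0, 0, 4, 0); (1, 1, 0, 0); (0, 3, 0, 0))
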